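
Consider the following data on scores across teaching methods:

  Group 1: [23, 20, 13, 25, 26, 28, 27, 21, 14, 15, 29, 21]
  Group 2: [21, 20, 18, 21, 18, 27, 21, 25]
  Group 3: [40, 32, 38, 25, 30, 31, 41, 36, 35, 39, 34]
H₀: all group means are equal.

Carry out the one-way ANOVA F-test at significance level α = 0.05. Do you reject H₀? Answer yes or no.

Group means [21.83, 21.38, 34.64], grand mean 26.258
SSB = Σnᵢ(x̄ᵢ−x̄)² = 1197.848; SSW = ΣΣ(x−x̄ᵢ)² = 642.087
MSB = 1197.848/2 = 598.9242; MSW = 642.087/28 = 22.9317
F = MSB/MSW = 26.1178
df = (2, 28)
p-value (upper-tail) = 0.00000
At α=0.05: p < α → reject H₀

reject H₀: yes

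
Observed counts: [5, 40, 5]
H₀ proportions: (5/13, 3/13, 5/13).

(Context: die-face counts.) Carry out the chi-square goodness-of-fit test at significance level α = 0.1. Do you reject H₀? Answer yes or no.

n = 50; E_i = n·p_i = [19.23, 11.54, 19.23]
χ² = (5−19.23)²/19.23 + (40−11.54)²/11.54 + (5−19.23)²/19.23 = 91.2667
df = 2
p-value (upper-tail) = 0.00000
At α=0.1: p < α → reject H₀

reject H₀: yes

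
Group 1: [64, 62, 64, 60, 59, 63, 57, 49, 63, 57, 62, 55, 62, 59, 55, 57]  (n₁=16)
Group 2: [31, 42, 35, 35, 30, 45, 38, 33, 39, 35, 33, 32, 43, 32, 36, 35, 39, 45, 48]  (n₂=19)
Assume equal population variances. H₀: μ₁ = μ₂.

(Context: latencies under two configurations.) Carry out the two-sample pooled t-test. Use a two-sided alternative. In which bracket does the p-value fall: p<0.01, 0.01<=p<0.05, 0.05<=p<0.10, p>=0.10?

p-value bracket: p<0.01

x̄₁=59.250, s₁=4.107, n₁=16
x̄₂=37.158, s₂=5.284, n₂=19
s_p² = [15·4.107² + 18·5.284²]/33 = 22.8947
SE = √(s_p²·(1/16+1/19)) = 1.6235
t = (59.250−37.158)/1.6235 = 13.6073
df = 33
p-value (two-sided) = 0.00000
→ bracket: p<0.01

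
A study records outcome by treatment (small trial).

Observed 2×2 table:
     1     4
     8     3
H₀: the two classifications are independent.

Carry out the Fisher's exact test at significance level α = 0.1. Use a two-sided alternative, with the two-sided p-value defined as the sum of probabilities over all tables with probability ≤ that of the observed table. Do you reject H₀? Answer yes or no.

Margins: r₁=5, r₂=11, c₁=9, c₂=7, n=16
p_obs = C(5,1)·C(11,8)/C(16,9); sum pmf over tables with pmf ≤ p_obs
p-value (two-sided) = 0.10577
At α=0.1: p ≥ α → fail to reject H₀

reject H₀: no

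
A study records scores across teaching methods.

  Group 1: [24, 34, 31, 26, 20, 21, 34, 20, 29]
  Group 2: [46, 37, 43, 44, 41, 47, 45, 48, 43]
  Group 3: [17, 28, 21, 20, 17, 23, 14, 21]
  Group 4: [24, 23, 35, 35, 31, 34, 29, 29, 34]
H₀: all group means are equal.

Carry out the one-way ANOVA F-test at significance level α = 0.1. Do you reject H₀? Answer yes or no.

reject H₀: yes

Group means [26.56, 43.78, 20.12, 30.44], grand mean 30.514
SSB = Σnᵢ(x̄ᵢ−x̄)² = 2587.868; SSW = ΣΣ(x−x̄ᵢ)² = 646.875
MSB = 2587.868/3 = 862.6226; MSW = 646.875/31 = 20.8669
F = MSB/MSW = 41.3392
df = (3, 31)
p-value (upper-tail) = 0.00000
At α=0.1: p < α → reject H₀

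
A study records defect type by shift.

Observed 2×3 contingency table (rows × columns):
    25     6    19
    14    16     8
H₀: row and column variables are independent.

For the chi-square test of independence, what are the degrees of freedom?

df = (r−1)(c−1) = (2−1)·(3−1) = 2

degrees of freedom = 2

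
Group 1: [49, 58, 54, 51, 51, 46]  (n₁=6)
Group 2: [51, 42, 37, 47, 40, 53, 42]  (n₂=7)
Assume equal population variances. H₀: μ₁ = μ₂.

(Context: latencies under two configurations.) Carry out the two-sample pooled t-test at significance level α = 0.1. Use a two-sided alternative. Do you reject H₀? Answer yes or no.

x̄₁=51.500, s₁=4.135, n₁=6
x̄₂=44.571, s₂=5.912, n₂=7
s_p² = [5·4.135² + 6·5.912²]/11 = 26.8377
SE = √(s_p²·(1/6+1/7)) = 2.8822
t = (51.500−44.571)/2.8822 = 2.4039
df = 11
p-value (two-sided) = 0.03499
At α=0.1: p < α → reject H₀

reject H₀: yes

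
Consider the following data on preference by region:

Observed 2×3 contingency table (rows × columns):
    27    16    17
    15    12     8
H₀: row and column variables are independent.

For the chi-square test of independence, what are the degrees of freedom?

df = (r−1)(c−1) = (2−1)·(3−1) = 2

degrees of freedom = 2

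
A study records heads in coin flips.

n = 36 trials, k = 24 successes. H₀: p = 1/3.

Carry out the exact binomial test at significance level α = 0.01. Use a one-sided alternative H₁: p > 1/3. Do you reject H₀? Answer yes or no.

reject H₀: yes

Exact binomial: n=36, k=24, p₀=1/3=0.3333
P(X≥24) from Σ C(n,i)·p₀^i·(1−p₀)^(n−i)
p-value (one-sided, H₁ greater) = 0.00004
At α=0.01: p < α → reject H₀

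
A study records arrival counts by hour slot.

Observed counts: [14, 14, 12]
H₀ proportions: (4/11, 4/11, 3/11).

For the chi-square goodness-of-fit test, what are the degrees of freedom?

degrees of freedom = 2

df = k − 1 = 3 − 1 = 2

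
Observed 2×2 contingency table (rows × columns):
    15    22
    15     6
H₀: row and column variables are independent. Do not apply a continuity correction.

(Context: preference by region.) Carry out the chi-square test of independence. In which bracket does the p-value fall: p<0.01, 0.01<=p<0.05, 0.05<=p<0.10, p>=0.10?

p-value bracket: 0.01<=p<0.05

Row totals [37, 21], col totals [30, 28], n=58
χ² = (15−19.14)²/19.14 + (22−17.86)²/17.86 + (15−10.86)²/10.86 + (6−10.14)²/10.14 = 5.1186
df = 1
p-value (upper-tail) = 0.02367
→ bracket: 0.01<=p<0.05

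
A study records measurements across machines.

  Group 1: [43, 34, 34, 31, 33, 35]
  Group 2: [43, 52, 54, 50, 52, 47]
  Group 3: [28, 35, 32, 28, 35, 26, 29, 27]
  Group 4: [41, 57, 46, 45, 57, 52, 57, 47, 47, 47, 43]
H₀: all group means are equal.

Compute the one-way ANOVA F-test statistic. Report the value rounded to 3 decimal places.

Group means [35.00, 49.67, 30.00, 49.00], grand mean 41.516
SSB = Σnᵢ(x̄ᵢ−x̄)² = 2330.409; SSW = ΣΣ(x−x̄ᵢ)² = 593.333
MSB = 2330.409/3 = 776.8029; MSW = 593.333/27 = 21.9753
F = MSB/MSW = 35.3489
df = (3, 27)

test statistic = 35.349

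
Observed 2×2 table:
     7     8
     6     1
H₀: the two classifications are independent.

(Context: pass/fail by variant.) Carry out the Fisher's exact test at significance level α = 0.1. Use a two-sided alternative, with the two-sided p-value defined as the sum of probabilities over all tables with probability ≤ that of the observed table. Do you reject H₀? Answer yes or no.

Margins: r₁=15, r₂=7, c₁=13, c₂=9, n=22
p_obs = C(15,7)·C(7,6)/C(22,13); sum pmf over tables with pmf ≤ p_obs
p-value (two-sided) = 0.16486
At α=0.1: p ≥ α → fail to reject H₀

reject H₀: no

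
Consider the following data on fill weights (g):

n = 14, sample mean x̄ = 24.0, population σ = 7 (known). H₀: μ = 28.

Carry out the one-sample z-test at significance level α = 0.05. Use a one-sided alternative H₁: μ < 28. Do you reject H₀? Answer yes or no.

reject H₀: yes

SE = σ/√n = 7/√14 = 1.8708
z = (x̄−μ₀)/SE = (24.0−28)/1.8708 = -2.1381
p-value (one-sided, H₁ less) = 0.01625
At α=0.05: p < α → reject H₀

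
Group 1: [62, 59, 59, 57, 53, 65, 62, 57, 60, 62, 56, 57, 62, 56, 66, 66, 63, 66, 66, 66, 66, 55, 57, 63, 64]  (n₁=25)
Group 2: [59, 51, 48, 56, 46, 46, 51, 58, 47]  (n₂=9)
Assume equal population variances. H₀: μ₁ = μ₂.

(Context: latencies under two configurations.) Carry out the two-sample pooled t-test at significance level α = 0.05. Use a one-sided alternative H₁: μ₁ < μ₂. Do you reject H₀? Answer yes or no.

reject H₀: no

x̄₁=61.000, s₁=4.133, n₁=25
x̄₂=51.333, s₂=5.148, n₂=9
s_p² = [24·4.133² + 8·5.148²]/32 = 19.4375
SE = √(s_p²·(1/25+1/9)) = 1.7138
t = (61.000−51.333)/1.7138 = 5.6404
df = 32
p-value (one-sided, H₁ less) = 1.00000
At α=0.05: p ≥ α → fail to reject H₀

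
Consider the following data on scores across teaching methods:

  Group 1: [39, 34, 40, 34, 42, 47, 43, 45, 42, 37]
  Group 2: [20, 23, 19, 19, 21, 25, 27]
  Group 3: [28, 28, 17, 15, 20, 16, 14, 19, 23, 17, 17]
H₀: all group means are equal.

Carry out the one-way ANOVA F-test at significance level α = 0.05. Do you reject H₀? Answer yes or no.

Group means [40.30, 22.00, 19.45], grand mean 27.536
SSB = Σnᵢ(x̄ᵢ−x̄)² = 2562.137; SSW = ΣΣ(x−x̄ᵢ)² = 468.827
MSB = 2562.137/2 = 1281.0685; MSW = 468.827/25 = 18.7531
F = MSB/MSW = 68.3124
df = (2, 25)
p-value (upper-tail) = 0.00000
At α=0.05: p < α → reject H₀

reject H₀: yes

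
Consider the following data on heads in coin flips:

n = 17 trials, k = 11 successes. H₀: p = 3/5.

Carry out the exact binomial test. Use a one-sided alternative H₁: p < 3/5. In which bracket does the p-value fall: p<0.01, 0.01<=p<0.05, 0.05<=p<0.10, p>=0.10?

p-value bracket: p>=0.10

Exact binomial: n=17, k=11, p₀=3/5=0.6000
P(X≤11) from Σ C(n,i)·p₀^i·(1−p₀)^(n−i)
p-value (one-sided, H₁ less) = 0.73607
→ bracket: p>=0.10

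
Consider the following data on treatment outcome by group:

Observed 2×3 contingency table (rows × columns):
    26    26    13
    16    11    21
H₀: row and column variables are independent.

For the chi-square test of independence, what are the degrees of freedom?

degrees of freedom = 2

df = (r−1)(c−1) = (2−1)·(3−1) = 2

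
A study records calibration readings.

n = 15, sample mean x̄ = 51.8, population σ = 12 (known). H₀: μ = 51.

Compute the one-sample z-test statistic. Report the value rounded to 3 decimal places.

SE = σ/√n = 12/√15 = 3.0984
z = (x̄−μ₀)/SE = (51.8−51)/3.0984 = 0.2582

test statistic = 0.258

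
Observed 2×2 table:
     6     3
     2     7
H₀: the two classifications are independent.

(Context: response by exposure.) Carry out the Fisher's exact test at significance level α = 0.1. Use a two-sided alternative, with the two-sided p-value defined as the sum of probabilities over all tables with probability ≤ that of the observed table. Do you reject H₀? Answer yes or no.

Margins: r₁=9, r₂=9, c₁=8, c₂=10, n=18
p_obs = C(9,6)·C(9,2)/C(18,8); sum pmf over tables with pmf ≤ p_obs
p-value (two-sided) = 0.15343
At α=0.1: p ≥ α → fail to reject H₀

reject H₀: no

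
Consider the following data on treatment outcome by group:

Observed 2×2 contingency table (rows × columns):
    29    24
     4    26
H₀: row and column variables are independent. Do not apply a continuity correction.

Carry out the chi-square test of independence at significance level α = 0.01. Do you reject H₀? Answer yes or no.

Row totals [53, 30], col totals [33, 50], n=83
χ² = (29−21.07)²/21.07 + (24−31.93)²/31.93 + (4−11.93)²/11.93 + (26−18.07)²/18.07 = 13.6977
df = 1
p-value (upper-tail) = 0.00021
At α=0.01: p < α → reject H₀

reject H₀: yes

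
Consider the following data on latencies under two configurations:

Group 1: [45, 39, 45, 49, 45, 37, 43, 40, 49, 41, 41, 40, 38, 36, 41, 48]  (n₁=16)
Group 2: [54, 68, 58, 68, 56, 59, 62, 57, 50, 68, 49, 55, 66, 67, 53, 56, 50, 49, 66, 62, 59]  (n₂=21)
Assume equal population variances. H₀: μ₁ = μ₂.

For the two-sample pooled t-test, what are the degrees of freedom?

df = n₁ + n₂ − 2 = 16 + 21 − 2 = 35

degrees of freedom = 35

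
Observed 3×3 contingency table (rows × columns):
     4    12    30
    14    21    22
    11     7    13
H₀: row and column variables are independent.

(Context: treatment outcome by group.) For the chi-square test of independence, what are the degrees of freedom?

df = (r−1)(c−1) = (3−1)·(3−1) = 4

degrees of freedom = 4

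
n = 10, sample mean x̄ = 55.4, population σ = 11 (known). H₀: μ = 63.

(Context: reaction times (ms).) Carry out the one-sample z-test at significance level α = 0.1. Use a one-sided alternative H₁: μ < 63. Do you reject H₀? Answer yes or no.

SE = σ/√n = 11/√10 = 3.4785
z = (x̄−μ₀)/SE = (55.4−63)/3.4785 = -2.1848
p-value (one-sided, H₁ less) = 0.01445
At α=0.1: p < α → reject H₀

reject H₀: yes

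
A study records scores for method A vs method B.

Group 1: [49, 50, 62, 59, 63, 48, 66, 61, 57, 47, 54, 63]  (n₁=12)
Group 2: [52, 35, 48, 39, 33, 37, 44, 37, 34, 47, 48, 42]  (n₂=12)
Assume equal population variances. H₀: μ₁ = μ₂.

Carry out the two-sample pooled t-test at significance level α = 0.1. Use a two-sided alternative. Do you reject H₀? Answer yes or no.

x̄₁=56.583, s₁=6.735, n₁=12
x̄₂=41.333, s₂=6.387, n₂=12
s_p² = [11·6.735² + 11·6.387²]/22 = 43.0720
SE = √(s_p²·(1/12+1/12)) = 2.6793
t = (56.583−41.333)/2.6793 = 5.6918
df = 22
p-value (two-sided) = 0.00001
At α=0.1: p < α → reject H₀

reject H₀: yes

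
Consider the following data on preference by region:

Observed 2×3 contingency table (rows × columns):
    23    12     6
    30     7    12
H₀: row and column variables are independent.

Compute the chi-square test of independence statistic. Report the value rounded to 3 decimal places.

Row totals [41, 49], col totals [53, 19, 18], n=90
χ² = (23−24.14)²/24.14 + (12−8.66)²/8.66 + (6−8.20)²/8.20 + (30−28.86)²/28.86 + (7−10.34)²/10.34 + (12−9.80)²/9.80 = 3.5573
df = 2

test statistic = 3.557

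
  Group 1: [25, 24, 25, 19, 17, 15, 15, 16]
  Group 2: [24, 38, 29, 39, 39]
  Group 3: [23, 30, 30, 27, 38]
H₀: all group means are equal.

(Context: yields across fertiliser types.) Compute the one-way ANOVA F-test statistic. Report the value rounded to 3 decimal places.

test statistic = 11.708

Group means [19.50, 33.80, 29.60], grand mean 26.278
SSB = Σnᵢ(x̄ᵢ−x̄)² = 705.611; SSW = ΣΣ(x−x̄ᵢ)² = 452.000
MSB = 705.611/2 = 352.8056; MSW = 452.000/15 = 30.1333
F = MSB/MSW = 11.7081
df = (2, 15)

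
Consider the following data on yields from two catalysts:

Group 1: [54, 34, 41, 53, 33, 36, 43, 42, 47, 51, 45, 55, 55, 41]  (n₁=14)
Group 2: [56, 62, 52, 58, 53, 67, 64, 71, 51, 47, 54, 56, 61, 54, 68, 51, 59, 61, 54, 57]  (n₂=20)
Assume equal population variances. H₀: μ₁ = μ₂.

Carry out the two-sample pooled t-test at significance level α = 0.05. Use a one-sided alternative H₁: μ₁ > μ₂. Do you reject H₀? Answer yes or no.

reject H₀: no

x̄₁=45.000, s₁=7.726, n₁=14
x̄₂=57.800, s₂=6.313, n₂=20
s_p² = [13·7.726² + 19·6.313²]/32 = 47.9125
SE = √(s_p²·(1/14+1/20)) = 2.4120
t = (45.000−57.800)/2.4120 = -5.3067
df = 32
p-value (one-sided, H₁ greater) = 1.00000
At α=0.05: p ≥ α → fail to reject H₀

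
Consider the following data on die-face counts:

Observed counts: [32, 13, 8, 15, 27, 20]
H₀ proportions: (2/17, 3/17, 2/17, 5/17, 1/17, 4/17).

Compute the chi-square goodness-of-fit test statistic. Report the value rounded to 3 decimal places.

n = 115; E_i = n·p_i = [13.53, 20.29, 13.53, 33.82, 6.76, 27.06]
χ² = (32−13.53)²/13.53 + (13−20.29)²/20.29 + (8−13.53)²/13.53 + (15−33.82)²/33.82 + (27−6.76)²/6.76 + (20−27.06)²/27.06 = 102.9449
df = 5

test statistic = 102.945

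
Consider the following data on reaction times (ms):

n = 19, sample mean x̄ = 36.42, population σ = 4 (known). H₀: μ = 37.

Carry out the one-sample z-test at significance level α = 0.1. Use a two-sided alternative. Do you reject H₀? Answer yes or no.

SE = σ/√n = 4/√19 = 0.9177
z = (x̄−μ₀)/SE = (36.42−37)/0.9177 = -0.6320
p-value (two-sided) = 0.52736
At α=0.1: p ≥ α → fail to reject H₀

reject H₀: no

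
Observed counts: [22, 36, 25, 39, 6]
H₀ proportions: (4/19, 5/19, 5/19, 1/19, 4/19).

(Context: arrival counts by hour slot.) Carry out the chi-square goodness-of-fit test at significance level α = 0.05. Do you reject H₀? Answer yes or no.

reject H₀: yes

n = 128; E_i = n·p_i = [26.95, 33.68, 33.68, 6.74, 26.95]
χ² = (22−26.95)²/26.95 + (36−33.68)²/33.68 + (25−33.68)²/33.68 + (39−6.74)²/6.74 + (6−26.95)²/26.95 = 174.1000
df = 4
p-value (upper-tail) = 0.00000
At α=0.05: p < α → reject H₀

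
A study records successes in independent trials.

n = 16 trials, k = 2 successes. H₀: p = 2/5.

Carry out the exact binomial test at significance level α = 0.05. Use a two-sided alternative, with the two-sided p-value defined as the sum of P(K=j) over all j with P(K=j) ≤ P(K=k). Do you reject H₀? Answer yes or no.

reject H₀: yes

Exact binomial: n=16, k=2, p₀=2/5=0.4000
P(X=j) = C(n,j)·p₀^j·(1−p₀)^(n−j); p = Σ P(X=j) over j with P(X=j) ≤ P(X=2)
p-value (two-sided) = 0.03748
At α=0.05: p < α → reject H₀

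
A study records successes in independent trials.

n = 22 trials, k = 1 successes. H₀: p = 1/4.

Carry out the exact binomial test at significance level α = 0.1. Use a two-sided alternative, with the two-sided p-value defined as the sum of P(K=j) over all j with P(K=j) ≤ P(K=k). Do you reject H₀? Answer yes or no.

Exact binomial: n=22, k=1, p₀=1/4=0.2500
P(X=j) = C(n,j)·p₀^j·(1−p₀)^(n−j); p = Σ P(X=j) over j with P(X=j) ≤ P(X=1)
p-value (two-sided) = 0.02484
At α=0.1: p < α → reject H₀

reject H₀: yes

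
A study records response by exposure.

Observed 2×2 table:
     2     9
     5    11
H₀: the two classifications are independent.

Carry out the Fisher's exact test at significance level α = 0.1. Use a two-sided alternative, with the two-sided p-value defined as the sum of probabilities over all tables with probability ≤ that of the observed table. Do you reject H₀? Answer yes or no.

reject H₀: no

Margins: r₁=11, r₂=16, c₁=7, c₂=20, n=27
p_obs = C(11,2)·C(16,5)/C(27,7); sum pmf over tables with pmf ≤ p_obs
p-value (two-sided) = 0.66184
At α=0.1: p ≥ α → fail to reject H₀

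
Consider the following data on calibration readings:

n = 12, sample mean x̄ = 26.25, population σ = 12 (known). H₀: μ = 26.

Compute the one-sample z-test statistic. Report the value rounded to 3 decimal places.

test statistic = 0.072

SE = σ/√n = 12/√12 = 3.4641
z = (x̄−μ₀)/SE = (26.25−26)/3.4641 = 0.0722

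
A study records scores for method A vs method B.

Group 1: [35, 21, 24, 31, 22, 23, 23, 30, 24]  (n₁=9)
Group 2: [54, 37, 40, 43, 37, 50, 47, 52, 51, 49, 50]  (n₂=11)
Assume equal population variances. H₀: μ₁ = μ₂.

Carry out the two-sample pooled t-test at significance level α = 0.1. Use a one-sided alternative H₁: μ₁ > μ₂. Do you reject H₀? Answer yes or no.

x̄₁=25.889, s₁=4.859, n₁=9
x̄₂=46.364, s₂=6.104, n₂=11
s_p² = [8·4.859² + 10·6.104²]/18 = 31.1908
SE = √(s_p²·(1/9+1/11)) = 2.5102
t = (25.889−46.364)/2.5102 = -8.1566
df = 18
p-value (one-sided, H₁ greater) = 1.00000
At α=0.1: p ≥ α → fail to reject H₀

reject H₀: no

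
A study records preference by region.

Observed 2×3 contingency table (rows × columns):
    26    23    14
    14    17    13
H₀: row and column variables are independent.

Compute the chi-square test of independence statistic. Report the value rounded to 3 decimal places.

Row totals [63, 44], col totals [40, 40, 27], n=107
χ² = (26−23.55)²/23.55 + (23−23.55)²/23.55 + (14−15.90)²/15.90 + (14−16.45)²/16.45 + (17−16.45)²/16.45 + (13−11.10)²/11.10 = 1.2011
df = 2

test statistic = 1.201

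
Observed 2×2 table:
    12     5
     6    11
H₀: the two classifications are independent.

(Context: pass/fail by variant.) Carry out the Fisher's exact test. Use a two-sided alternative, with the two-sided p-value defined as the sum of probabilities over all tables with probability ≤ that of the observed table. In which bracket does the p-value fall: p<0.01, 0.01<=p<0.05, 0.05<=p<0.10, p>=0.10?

p-value bracket: 0.05<=p<0.10

Margins: r₁=17, r₂=17, c₁=18, c₂=16, n=34
p_obs = C(17,12)·C(17,6)/C(34,18); sum pmf over tables with pmf ≤ p_obs
p-value (two-sided) = 0.08441
→ bracket: 0.05<=p<0.10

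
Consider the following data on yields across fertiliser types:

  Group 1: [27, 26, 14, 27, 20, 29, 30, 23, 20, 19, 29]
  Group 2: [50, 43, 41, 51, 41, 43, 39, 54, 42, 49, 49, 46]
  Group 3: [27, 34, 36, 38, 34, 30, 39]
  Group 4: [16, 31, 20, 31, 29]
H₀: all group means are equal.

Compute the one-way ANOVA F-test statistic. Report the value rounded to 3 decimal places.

test statistic = 38.860

Group means [24.00, 45.67, 34.00, 25.40], grand mean 33.629
SSB = Σnᵢ(x̄ᵢ−x̄)² = 3098.305; SSW = ΣΣ(x−x̄ᵢ)² = 823.867
MSB = 3098.305/3 = 1032.7683; MSW = 823.867/31 = 26.5763
F = MSB/MSW = 38.8604
df = (3, 31)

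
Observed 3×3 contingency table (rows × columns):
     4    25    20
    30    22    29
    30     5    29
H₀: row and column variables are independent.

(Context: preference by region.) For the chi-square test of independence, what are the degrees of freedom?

degrees of freedom = 4

df = (r−1)(c−1) = (3−1)·(3−1) = 4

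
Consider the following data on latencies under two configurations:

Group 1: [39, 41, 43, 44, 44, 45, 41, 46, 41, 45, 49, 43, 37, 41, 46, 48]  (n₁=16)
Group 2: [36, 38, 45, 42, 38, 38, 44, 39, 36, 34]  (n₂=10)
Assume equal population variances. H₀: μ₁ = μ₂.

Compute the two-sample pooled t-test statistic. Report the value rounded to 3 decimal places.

x̄₁=43.312, s₁=3.219, n₁=16
x̄₂=39.000, s₂=3.590, n₂=10
s_p² = [15·3.219² + 9·3.590²]/24 = 11.3099
SE = √(s_p²·(1/16+1/10)) = 1.3557
t = (43.312−39.000)/1.3557 = 3.1811
df = 24

test statistic = 3.181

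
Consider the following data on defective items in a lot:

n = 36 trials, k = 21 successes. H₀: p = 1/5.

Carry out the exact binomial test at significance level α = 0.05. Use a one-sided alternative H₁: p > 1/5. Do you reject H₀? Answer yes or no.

reject H₀: yes

Exact binomial: n=36, k=21, p₀=1/5=0.2000
P(X≥21) from Σ C(n,i)·p₀^i·(1−p₀)^(n−i)
p-value (one-sided, H₁ greater) = 0.00000
At α=0.05: p < α → reject H₀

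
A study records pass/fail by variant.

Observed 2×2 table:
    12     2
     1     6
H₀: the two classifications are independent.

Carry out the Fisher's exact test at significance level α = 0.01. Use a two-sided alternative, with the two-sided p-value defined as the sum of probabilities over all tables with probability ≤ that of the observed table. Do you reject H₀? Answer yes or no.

reject H₀: yes

Margins: r₁=14, r₂=7, c₁=13, c₂=8, n=21
p_obs = C(14,12)·C(7,1)/C(21,13); sum pmf over tables with pmf ≤ p_obs
p-value (two-sided) = 0.00320
At α=0.01: p < α → reject H₀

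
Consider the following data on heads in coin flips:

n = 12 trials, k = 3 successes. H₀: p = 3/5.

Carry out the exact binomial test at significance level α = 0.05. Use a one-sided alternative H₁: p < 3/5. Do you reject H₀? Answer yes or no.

reject H₀: yes

Exact binomial: n=12, k=3, p₀=3/5=0.6000
P(X≤3) from Σ C(n,i)·p₀^i·(1−p₀)^(n−i)
p-value (one-sided, H₁ less) = 0.01527
At α=0.05: p < α → reject H₀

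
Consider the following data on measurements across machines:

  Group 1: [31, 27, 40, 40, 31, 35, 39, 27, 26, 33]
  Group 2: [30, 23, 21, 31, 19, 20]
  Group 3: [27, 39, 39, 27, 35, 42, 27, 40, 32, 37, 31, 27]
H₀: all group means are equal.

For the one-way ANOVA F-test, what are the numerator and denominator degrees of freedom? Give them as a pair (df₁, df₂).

degrees of freedom = [2, 25]

k = 3 groups, N = 28 total
df = (k−1, N−k) = (3−1, 28−3) = (2, 25)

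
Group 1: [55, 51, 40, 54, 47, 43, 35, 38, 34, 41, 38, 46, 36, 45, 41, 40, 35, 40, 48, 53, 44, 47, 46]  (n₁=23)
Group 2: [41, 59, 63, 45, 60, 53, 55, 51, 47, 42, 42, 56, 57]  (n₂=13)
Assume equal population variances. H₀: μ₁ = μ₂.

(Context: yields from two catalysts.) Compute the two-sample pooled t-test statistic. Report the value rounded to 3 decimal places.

x̄₁=43.348, s₁=6.213, n₁=23
x̄₂=51.615, s₂=7.523, n₂=13
s_p² = [22·6.213² + 12·7.523²]/34 = 44.9498
SE = √(s_p²·(1/23+1/13)) = 2.3264
t = (43.348−51.615)/2.3264 = -3.5538
df = 34

test statistic = -3.554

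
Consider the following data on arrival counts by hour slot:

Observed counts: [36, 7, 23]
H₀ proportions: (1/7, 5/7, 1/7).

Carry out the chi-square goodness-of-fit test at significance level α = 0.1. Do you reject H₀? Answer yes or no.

n = 66; E_i = n·p_i = [9.43, 47.14, 9.43]
χ² = (36−9.43)²/9.43 + (7−47.14)²/47.14 + (23−9.43)²/9.43 = 128.6000
df = 2
p-value (upper-tail) = 0.00000
At α=0.1: p < α → reject H₀

reject H₀: yes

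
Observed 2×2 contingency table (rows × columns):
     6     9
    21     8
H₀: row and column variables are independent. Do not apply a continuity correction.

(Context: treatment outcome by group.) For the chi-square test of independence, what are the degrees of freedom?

df = (r−1)(c−1) = (2−1)·(2−1) = 1

degrees of freedom = 1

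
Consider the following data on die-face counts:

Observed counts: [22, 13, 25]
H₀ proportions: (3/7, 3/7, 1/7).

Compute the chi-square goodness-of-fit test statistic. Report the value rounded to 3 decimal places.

n = 60; E_i = n·p_i = [25.71, 25.71, 8.57]
χ² = (22−25.71)²/25.71 + (13−25.71)²/25.71 + (25−8.57)²/8.57 = 38.3111
df = 2

test statistic = 38.311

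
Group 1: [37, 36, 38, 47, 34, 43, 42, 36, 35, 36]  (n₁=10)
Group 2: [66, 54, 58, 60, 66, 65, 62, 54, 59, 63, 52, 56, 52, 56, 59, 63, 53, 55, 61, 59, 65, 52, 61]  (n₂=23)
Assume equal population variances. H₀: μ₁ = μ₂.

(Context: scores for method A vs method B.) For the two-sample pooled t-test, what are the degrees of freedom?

degrees of freedom = 31

df = n₁ + n₂ − 2 = 10 + 23 − 2 = 31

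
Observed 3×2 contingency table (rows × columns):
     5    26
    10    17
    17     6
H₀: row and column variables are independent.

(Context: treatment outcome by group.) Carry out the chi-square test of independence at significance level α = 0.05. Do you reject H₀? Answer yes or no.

Row totals [31, 27, 23], col totals [32, 49], n=81
χ² = (5−12.25)²/12.25 + (26−18.75)²/18.75 + (10−10.67)²/10.67 + (17−16.33)²/16.33 + (17−9.09)²/9.09 + (6−13.91)²/13.91 = 18.5507
df = 2
p-value (upper-tail) = 0.00009
At α=0.05: p < α → reject H₀

reject H₀: yes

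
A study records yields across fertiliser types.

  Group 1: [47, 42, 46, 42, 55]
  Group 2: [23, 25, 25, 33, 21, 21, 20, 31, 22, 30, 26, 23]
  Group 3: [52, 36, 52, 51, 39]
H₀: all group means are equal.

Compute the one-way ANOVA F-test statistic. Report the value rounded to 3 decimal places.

test statistic = 41.654

Group means [46.40, 25.00, 46.00], grand mean 34.636
SSB = Σnᵢ(x̄ᵢ−x̄)² = 2451.891; SSW = ΣΣ(x−x̄ᵢ)² = 559.200
MSB = 2451.891/2 = 1225.9455; MSW = 559.200/19 = 29.4316
F = MSB/MSW = 41.6541
df = (2, 19)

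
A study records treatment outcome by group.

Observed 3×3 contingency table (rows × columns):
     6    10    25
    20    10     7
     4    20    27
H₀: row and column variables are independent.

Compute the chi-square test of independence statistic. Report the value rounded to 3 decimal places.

Row totals [41, 37, 51], col totals [30, 40, 59], n=129
χ² = (6−9.53)²/9.53 + (10−12.71)²/12.71 + (25−18.75)²/18.75 + (20−8.60)²/8.60 + (10−11.47)²/11.47 + (7−16.92)²/16.92 + (4−11.86)²/11.86 + (20−15.81)²/15.81 + (27−23.33)²/23.33 = 31.9660
df = 4

test statistic = 31.966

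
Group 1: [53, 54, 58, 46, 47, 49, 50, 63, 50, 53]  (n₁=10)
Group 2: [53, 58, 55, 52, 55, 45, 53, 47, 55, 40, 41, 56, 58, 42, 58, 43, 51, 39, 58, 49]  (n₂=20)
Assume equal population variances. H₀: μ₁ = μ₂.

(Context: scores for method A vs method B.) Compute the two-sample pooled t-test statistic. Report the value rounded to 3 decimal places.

x̄₁=52.300, s₁=5.165, n₁=10
x̄₂=50.400, s₂=6.636, n₂=20
s_p² = [9·5.165² + 19·6.636²]/28 = 38.4607
SE = √(s_p²·(1/10+1/20)) = 2.4019
t = (52.300−50.400)/2.4019 = 0.7910
df = 28

test statistic = 0.791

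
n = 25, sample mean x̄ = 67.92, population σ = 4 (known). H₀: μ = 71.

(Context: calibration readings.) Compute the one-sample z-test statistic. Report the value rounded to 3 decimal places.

SE = σ/√n = 4/√25 = 0.8000
z = (x̄−μ₀)/SE = (67.92−71)/0.8000 = -3.8500

test statistic = -3.850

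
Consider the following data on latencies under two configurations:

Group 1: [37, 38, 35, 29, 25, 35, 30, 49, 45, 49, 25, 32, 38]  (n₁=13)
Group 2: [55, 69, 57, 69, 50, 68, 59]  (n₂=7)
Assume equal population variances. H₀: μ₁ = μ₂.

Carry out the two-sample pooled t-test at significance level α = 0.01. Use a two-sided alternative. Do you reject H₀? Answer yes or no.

reject H₀: yes

x̄₁=35.923, s₁=8.026, n₁=13
x̄₂=61.000, s₂=7.681, n₂=7
s_p² = [12·8.026² + 6·7.681²]/18 = 62.6068
SE = √(s_p²·(1/13+1/7)) = 3.7094
t = (35.923−61.000)/3.7094 = -6.7603
df = 18
p-value (two-sided) = 0.00000
At α=0.01: p < α → reject H₀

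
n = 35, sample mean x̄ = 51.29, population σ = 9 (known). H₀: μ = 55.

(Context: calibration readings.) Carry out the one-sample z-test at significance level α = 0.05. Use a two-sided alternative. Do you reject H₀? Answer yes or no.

reject H₀: yes

SE = σ/√n = 9/√35 = 1.5213
z = (x̄−μ₀)/SE = (51.29−55)/1.5213 = -2.4387
p-value (two-sided) = 0.01474
At α=0.05: p < α → reject H₀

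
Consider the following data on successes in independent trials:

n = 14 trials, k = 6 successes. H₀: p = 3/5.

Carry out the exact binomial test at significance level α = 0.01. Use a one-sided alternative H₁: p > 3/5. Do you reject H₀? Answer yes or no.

Exact binomial: n=14, k=6, p₀=3/5=0.6000
P(X≥6) from Σ C(n,i)·p₀^i·(1−p₀)^(n−i)
p-value (one-sided, H₁ greater) = 0.94168
At α=0.01: p ≥ α → fail to reject H₀

reject H₀: no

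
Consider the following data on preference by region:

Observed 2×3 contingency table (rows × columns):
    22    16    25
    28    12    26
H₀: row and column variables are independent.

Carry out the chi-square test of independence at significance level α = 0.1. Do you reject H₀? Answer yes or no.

Row totals [63, 66], col totals [50, 28, 51], n=129
χ² = (22−24.42)²/24.42 + (16−13.67)²/13.67 + (25−24.91)²/24.91 + (28−25.58)²/25.58 + (12−14.33)²/14.33 + (26−26.09)²/26.09 = 1.2419
df = 2
p-value (upper-tail) = 0.53742
At α=0.1: p ≥ α → fail to reject H₀

reject H₀: no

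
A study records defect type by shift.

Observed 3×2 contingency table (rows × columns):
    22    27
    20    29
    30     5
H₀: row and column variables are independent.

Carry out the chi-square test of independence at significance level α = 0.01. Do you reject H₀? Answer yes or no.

reject H₀: yes

Row totals [49, 49, 35], col totals [72, 61], n=133
χ² = (22−26.53)²/26.53 + (27−22.47)²/22.47 + (20−26.53)²/26.53 + (29−22.47)²/22.47 + (30−18.95)²/18.95 + (5−16.05)²/16.05 = 19.2423
df = 2
p-value (upper-tail) = 0.00007
At α=0.01: p < α → reject H₀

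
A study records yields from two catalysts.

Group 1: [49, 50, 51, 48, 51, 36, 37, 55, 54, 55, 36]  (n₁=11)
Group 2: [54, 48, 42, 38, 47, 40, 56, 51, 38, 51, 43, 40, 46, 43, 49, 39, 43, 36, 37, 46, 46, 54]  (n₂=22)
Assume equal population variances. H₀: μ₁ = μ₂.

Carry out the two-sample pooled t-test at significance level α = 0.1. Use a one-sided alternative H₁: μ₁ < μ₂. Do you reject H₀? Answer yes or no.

reject H₀: no

x̄₁=47.455, s₁=7.502, n₁=11
x̄₂=44.864, s₂=5.922, n₂=22
s_p² = [10·7.502² + 21·5.922²]/31 = 41.9135
SE = √(s_p²·(1/11+1/22)) = 2.3907
t = (47.455−44.864)/2.3907 = 1.0837
df = 31
p-value (one-sided, H₁ less) = 0.85658
At α=0.1: p ≥ α → fail to reject H₀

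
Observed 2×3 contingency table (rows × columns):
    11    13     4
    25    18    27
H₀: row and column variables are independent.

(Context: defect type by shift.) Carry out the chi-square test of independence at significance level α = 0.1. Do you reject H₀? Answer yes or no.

Row totals [28, 70], col totals [36, 31, 31], n=98
χ² = (11−10.29)²/10.29 + (13−8.86)²/8.86 + (4−8.86)²/8.86 + (25−25.71)²/25.71 + (18−22.14)²/22.14 + (27−22.14)²/22.14 = 6.5114
df = 2
p-value (upper-tail) = 0.03855
At α=0.1: p < α → reject H₀

reject H₀: yes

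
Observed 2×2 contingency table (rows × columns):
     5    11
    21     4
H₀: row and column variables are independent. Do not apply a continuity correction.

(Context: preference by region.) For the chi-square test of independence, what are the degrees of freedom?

df = (r−1)(c−1) = (2−1)·(2−1) = 1

degrees of freedom = 1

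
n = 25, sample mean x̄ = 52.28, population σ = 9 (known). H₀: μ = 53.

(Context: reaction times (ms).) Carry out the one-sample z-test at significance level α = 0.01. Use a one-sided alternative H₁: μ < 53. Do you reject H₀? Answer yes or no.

reject H₀: no

SE = σ/√n = 9/√25 = 1.8000
z = (x̄−μ₀)/SE = (52.28−53)/1.8000 = -0.4000
p-value (one-sided, H₁ less) = 0.34458
At α=0.01: p ≥ α → fail to reject H₀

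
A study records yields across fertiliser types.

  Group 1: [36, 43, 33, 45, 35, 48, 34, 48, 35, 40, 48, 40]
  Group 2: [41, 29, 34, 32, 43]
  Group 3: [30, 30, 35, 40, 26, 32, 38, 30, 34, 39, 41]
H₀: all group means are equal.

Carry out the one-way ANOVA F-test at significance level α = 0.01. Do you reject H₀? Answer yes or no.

Group means [40.42, 35.80, 34.09], grand mean 37.107
SSB = Σnᵢ(x̄ᵢ−x̄)² = 240.053; SSW = ΣΣ(x−x̄ᵢ)² = 760.626
MSB = 240.053/2 = 120.0264; MSW = 760.626/25 = 30.4250
F = MSB/MSW = 3.9450
df = (2, 25)
p-value (upper-tail) = 0.03243
At α=0.01: p ≥ α → fail to reject H₀

reject H₀: no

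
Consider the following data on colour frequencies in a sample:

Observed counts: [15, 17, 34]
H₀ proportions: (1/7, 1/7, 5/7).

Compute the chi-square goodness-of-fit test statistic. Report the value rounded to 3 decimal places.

test statistic = 13.036

n = 66; E_i = n·p_i = [9.43, 9.43, 47.14]
χ² = (15−9.43)²/9.43 + (17−9.43)²/9.43 + (34−47.14)²/47.14 = 13.0364
df = 2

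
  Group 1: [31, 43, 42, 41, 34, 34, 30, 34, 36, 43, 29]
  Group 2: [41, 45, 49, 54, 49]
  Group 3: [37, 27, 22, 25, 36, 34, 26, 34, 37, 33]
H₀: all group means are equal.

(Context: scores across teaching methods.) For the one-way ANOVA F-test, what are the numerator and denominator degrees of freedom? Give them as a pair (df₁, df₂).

k = 3 groups, N = 26 total
df = (k−1, N−k) = (3−1, 26−3) = (2, 23)

degrees of freedom = [2, 23]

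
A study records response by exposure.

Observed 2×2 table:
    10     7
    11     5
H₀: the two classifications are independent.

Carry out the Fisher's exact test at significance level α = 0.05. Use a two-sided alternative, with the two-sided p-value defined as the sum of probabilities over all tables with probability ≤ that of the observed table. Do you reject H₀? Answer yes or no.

reject H₀: no

Margins: r₁=17, r₂=16, c₁=21, c₂=12, n=33
p_obs = C(17,10)·C(16,11)/C(33,21); sum pmf over tables with pmf ≤ p_obs
p-value (two-sided) = 0.72068
At α=0.05: p ≥ α → fail to reject H₀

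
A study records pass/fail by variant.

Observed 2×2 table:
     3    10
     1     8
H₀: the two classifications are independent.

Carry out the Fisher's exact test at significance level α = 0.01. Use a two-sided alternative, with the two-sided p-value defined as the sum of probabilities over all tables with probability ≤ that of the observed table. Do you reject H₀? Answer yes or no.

Margins: r₁=13, r₂=9, c₁=4, c₂=18, n=22
p_obs = C(13,3)·C(9,1)/C(22,4); sum pmf over tables with pmf ≤ p_obs
p-value (two-sided) = 0.61613
At α=0.01: p ≥ α → fail to reject H₀

reject H₀: no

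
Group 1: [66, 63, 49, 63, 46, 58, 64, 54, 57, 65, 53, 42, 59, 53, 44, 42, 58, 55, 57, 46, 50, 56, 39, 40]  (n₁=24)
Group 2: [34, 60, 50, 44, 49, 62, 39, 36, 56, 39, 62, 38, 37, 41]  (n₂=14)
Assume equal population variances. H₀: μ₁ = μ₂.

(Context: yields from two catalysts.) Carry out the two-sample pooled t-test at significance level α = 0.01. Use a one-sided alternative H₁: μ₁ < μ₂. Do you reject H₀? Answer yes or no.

reject H₀: no

x̄₁=53.292, s₁=8.275, n₁=24
x̄₂=46.214, s₂=10.184, n₂=14
s_p² = [23·8.275² + 13·10.184²]/36 = 81.2032
SE = √(s_p²·(1/24+1/14)) = 3.0305
t = (53.292−46.214)/3.0305 = 2.3354
df = 36
p-value (one-sided, H₁ less) = 0.98739
At α=0.01: p ≥ α → fail to reject H₀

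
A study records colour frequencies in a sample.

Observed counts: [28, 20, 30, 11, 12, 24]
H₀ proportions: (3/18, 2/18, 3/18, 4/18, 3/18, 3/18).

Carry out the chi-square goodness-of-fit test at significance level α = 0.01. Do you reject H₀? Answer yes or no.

n = 125; E_i = n·p_i = [20.83, 13.89, 20.83, 27.78, 20.83, 20.83]
χ² = (28−20.83)²/20.83 + (20−13.89)²/13.89 + (30−20.83)²/20.83 + (11−27.78)²/27.78 + (12−20.83)²/20.83 + (24−20.83)²/20.83 = 23.5480
df = 5
p-value (upper-tail) = 0.00027
At α=0.01: p < α → reject H₀

reject H₀: yes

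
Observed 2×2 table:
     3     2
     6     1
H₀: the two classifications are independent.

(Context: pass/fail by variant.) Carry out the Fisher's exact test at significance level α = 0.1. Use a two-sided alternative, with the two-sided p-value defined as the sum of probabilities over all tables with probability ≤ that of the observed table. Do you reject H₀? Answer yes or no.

reject H₀: no

Margins: r₁=5, r₂=7, c₁=9, c₂=3, n=12
p_obs = C(5,3)·C(7,6)/C(12,9); sum pmf over tables with pmf ≤ p_obs
p-value (two-sided) = 0.52273
At α=0.1: p ≥ α → fail to reject H₀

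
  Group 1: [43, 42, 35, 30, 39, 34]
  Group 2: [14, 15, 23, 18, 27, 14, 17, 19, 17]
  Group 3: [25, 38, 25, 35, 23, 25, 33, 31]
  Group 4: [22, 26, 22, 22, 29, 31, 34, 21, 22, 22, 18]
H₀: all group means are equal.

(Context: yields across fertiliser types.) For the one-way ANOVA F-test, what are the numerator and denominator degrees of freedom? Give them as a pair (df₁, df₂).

degrees of freedom = [3, 30]

k = 4 groups, N = 34 total
df = (k−1, N−k) = (4−1, 34−4) = (3, 30)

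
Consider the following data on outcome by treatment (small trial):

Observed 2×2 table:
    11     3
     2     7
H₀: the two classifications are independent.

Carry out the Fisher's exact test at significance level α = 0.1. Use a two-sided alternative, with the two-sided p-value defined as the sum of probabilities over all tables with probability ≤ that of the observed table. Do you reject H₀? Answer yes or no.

Margins: r₁=14, r₂=9, c₁=13, c₂=10, n=23
p_obs = C(14,11)·C(9,2)/C(23,13); sum pmf over tables with pmf ≤ p_obs
p-value (two-sided) = 0.01306
At α=0.1: p < α → reject H₀

reject H₀: yes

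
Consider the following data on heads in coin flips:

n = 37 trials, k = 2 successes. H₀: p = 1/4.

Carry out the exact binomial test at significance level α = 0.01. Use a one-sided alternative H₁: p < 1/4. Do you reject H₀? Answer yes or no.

reject H₀: yes

Exact binomial: n=37, k=2, p₀=1/4=0.2500
P(X≤2) from Σ C(n,i)·p₀^i·(1−p₀)^(n−i)
p-value (one-sided, H₁ less) = 0.00208
At α=0.01: p < α → reject H₀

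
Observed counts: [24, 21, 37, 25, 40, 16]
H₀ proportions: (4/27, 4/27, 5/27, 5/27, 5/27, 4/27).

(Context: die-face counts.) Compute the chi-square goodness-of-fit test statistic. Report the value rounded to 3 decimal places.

test statistic = 8.781

n = 163; E_i = n·p_i = [24.15, 24.15, 30.19, 30.19, 30.19, 24.15]
χ² = (24−24.15)²/24.15 + (21−24.15)²/24.15 + (37−30.19)²/30.19 + (25−30.19)²/30.19 + (40−30.19)²/30.19 + (16−24.15)²/24.15 = 8.7813
df = 5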